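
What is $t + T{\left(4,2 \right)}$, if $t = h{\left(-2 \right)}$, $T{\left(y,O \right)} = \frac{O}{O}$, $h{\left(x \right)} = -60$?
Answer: $-59$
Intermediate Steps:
$T{\left(y,O \right)} = 1$
$t = -60$
$t + T{\left(4,2 \right)} = -60 + 1 = -59$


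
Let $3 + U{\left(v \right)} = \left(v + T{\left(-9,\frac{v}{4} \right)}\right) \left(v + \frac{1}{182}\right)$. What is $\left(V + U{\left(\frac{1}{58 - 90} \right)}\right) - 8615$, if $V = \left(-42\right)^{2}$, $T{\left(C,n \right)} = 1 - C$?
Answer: $- \frac{638707061}{93184} \approx -6854.3$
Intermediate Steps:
$U{\left(v \right)} = -3 + \left(10 + v\right) \left(\frac{1}{182} + v\right)$ ($U{\left(v \right)} = -3 + \left(v + \left(1 - -9\right)\right) \left(v + \frac{1}{182}\right) = -3 + \left(v + \left(1 + 9\right)\right) \left(v + \frac{1}{182}\right) = -3 + \left(v + 10\right) \left(\frac{1}{182} + v\right) = -3 + \left(10 + v\right) \left(\frac{1}{182} + v\right)$)
$V = 1764$
$\left(V + U{\left(\frac{1}{58 - 90} \right)}\right) - 8615 = \left(1764 + \left(- \frac{268}{91} + \left(\frac{1}{58 - 90}\right)^{2} + \frac{1821}{182 \left(58 - 90\right)}\right)\right) - 8615 = \left(1764 + \left(- \frac{268}{91} + \left(\frac{1}{-32}\right)^{2} + \frac{1821}{182 \left(-32\right)}\right)\right) - 8615 = \left(1764 + \left(- \frac{268}{91} + \left(- \frac{1}{32}\right)^{2} + \frac{1821}{182} \left(- \frac{1}{32}\right)\right)\right) - 8615 = \left(1764 - \frac{303477}{93184}\right) - 8615 = \frac{164073099}{93184} - 8615 = - \frac{638707061}{93184}$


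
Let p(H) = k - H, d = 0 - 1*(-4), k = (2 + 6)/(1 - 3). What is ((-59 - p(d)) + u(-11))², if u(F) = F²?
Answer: 4900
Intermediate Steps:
k = -4 (k = 8/(-2) = 8*(-½) = -4)
d = 4 (d = 0 + 4 = 4)
p(H) = -4 - H
((-59 - p(d)) + u(-11))² = ((-59 - (-4 - 1*4)) + (-11)²)² = ((-59 - (-4 - 4)) + 121)² = ((-59 - 1*(-8)) + 121)² = ((-59 + 8) + 121)² = (-51 + 121)² = 70² = 4900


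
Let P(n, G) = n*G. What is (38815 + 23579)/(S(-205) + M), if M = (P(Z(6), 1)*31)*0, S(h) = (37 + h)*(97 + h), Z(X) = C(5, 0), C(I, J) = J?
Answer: 10399/3024 ≈ 3.4388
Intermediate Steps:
Z(X) = 0
P(n, G) = G*n
M = 0 (M = ((1*0)*31)*0 = (0*31)*0 = 0*0 = 0)
(38815 + 23579)/(S(-205) + M) = (38815 + 23579)/((3589 + (-205)² + 134*(-205)) + 0) = 62394/((3589 + 42025 - 27470) + 0) = 62394/(18144 + 0) = 62394/18144 = 62394*(1/18144) = 10399/3024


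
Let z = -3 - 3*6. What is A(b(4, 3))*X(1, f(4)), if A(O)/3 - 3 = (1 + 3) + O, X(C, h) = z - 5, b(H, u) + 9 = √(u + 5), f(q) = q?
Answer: 156 - 156*√2 ≈ -64.617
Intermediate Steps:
z = -21 (z = -3 - 18 = -21)
b(H, u) = -9 + √(5 + u) (b(H, u) = -9 + √(u + 5) = -9 + √(5 + u))
X(C, h) = -26 (X(C, h) = -21 - 5 = -26)
A(O) = 21 + 3*O (A(O) = 9 + 3*((1 + 3) + O) = 9 + 3*(4 + O) = 9 + (12 + 3*O) = 21 + 3*O)
A(b(4, 3))*X(1, f(4)) = (21 + 3*(-9 + √(5 + 3)))*(-26) = (21 + 3*(-9 + √8))*(-26) = (21 + 3*(-9 + 2*√2))*(-26) = (21 + (-27 + 6*√2))*(-26) = (-6 + 6*√2)*(-26) = 156 - 156*√2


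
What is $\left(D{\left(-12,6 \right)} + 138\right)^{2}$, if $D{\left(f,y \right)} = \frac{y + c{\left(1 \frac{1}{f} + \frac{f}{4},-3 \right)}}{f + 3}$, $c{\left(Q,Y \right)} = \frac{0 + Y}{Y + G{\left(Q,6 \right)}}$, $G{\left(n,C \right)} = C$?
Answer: $\frac{1530169}{81} \approx 18891.0$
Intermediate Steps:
$c{\left(Q,Y \right)} = \frac{Y}{6 + Y}$ ($c{\left(Q,Y \right)} = \frac{0 + Y}{Y + 6} = \frac{Y}{6 + Y}$)
$D{\left(f,y \right)} = \frac{-1 + y}{3 + f}$ ($D{\left(f,y \right)} = \frac{y - \frac{3}{6 - 3}}{f + 3} = \frac{y - \frac{3}{3}}{3 + f} = \frac{y - 1}{3 + f} = \frac{-1 + y}{3 + f}$)
$\left(D{\left(-12,6 \right)} + 138\right)^{2} = \left(\frac{-1 + 6}{3 - 12} + 138\right)^{2} = \left(\frac{1}{-9} \cdot 5 + 138\right)^{2} = \left(\left(- \frac{1}{9}\right) 5 + 138\right)^{2} = \left(- \frac{5}{9} + 138\right)^{2} = \left(\frac{1237}{9}\right)^{2} = \frac{1530169}{81}$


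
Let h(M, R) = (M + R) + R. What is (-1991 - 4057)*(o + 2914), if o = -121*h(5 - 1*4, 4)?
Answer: -11037600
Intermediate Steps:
h(M, R) = M + 2*R
o = -1089 (o = -121*((5 - 1*4) + 2*4) = -121*((5 - 4) + 8) = -121*(1 + 8) = -121*9 = -1089)
(-1991 - 4057)*(o + 2914) = (-1991 - 4057)*(-1089 + 2914) = -6048*1825 = -11037600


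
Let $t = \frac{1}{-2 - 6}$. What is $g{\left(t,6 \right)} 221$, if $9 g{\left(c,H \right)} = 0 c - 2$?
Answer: $- \frac{442}{9} \approx -49.111$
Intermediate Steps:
$t = - \frac{1}{8}$ ($t = \frac{1}{-8} = - \frac{1}{8} \approx -0.125$)
$g{\left(c,H \right)} = - \frac{2}{9}$ ($g{\left(c,H \right)} = \frac{0 c - 2}{9} = \frac{0 - 2}{9} = \frac{1}{9} \left(-2\right) = - \frac{2}{9}$)
$g{\left(t,6 \right)} 221 = \left(- \frac{2}{9}\right) 221 = - \frac{442}{9}$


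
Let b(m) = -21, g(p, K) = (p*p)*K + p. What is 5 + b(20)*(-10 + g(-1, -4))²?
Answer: -4720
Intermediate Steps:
g(p, K) = p + K*p² (g(p, K) = p²*K + p = K*p² + p = p + K*p²)
5 + b(20)*(-10 + g(-1, -4))² = 5 - 21*(-10 - (1 - 4*(-1)))² = 5 - 21*(-10 - (1 + 4))² = 5 - 21*(-10 - 1*5)² = 5 - 21*(-10 - 5)² = 5 - 21*(-15)² = 5 - 21*225 = 5 - 4725 = -4720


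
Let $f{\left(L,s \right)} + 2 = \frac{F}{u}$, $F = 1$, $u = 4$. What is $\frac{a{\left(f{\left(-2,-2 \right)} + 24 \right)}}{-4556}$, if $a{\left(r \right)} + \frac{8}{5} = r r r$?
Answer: $- \frac{3524333}{1457920} \approx -2.4174$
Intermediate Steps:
$f{\left(L,s \right)} = - \frac{7}{4}$ ($f{\left(L,s \right)} = -2 + 1 \cdot \frac{1}{4} = -2 + \frac{1}{4} = - \frac{7}{4}$)
$a{\left(r \right)} = - \frac{8}{5} + r^{3}$ ($a{\left(r \right)} = - \frac{8}{5} + r r r = - \frac{8}{5} + r^{2} r = - \frac{8}{5} + r^{3}$)
$\frac{a{\left(f{\left(-2,-2 \right)} + 24 \right)}}{-4556} = \frac{- \frac{8}{5} + \left(- \frac{7}{4} + 24\right)^{3}}{-4556} = \left(- \frac{8}{5} + \left(\frac{89}{4}\right)^{3}\right) \left(- \frac{1}{4556}\right) = \left(- \frac{8}{5} + \frac{704969}{64}\right) \left(- \frac{1}{4556}\right) = \frac{3524333}{320} \left(- \frac{1}{4556}\right) = - \frac{3524333}{1457920}$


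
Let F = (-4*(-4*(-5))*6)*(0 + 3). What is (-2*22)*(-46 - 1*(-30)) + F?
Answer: -736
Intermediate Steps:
F = -1440 (F = -80*6*3 = -4*120*3 = -480*3 = -1440)
(-2*22)*(-46 - 1*(-30)) + F = (-2*22)*(-46 - 1*(-30)) - 1440 = -44*(-46 + 30) - 1440 = -44*(-16) - 1440 = 704 - 1440 = -736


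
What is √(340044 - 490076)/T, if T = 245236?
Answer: I*√9377/61309 ≈ 0.0015795*I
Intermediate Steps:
√(340044 - 490076)/T = √(340044 - 490076)/245236 = √(-150032)*(1/245236) = (4*I*√9377)*(1/245236) = I*√9377/61309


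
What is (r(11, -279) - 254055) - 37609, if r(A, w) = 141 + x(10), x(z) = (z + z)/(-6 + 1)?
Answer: -291527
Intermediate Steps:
x(z) = -2*z/5 (x(z) = (2*z)/(-5) = (2*z)*(-⅕) = -2*z/5)
r(A, w) = 137 (r(A, w) = 141 - ⅖*10 = 141 - 4 = 137)
(r(11, -279) - 254055) - 37609 = (137 - 254055) - 37609 = -253918 - 37609 = -291527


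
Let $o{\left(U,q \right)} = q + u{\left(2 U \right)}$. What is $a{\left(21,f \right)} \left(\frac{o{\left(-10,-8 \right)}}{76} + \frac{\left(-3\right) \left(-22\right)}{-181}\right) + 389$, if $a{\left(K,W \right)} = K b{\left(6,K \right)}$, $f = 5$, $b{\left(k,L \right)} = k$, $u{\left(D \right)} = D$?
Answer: $\frac{1020125}{3439} \approx 296.63$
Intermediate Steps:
$o{\left(U,q \right)} = q + 2 U$
$a{\left(K,W \right)} = 6 K$ ($a{\left(K,W \right)} = K 6 = 6 K$)
$a{\left(21,f \right)} \left(\frac{o{\left(-10,-8 \right)}}{76} + \frac{\left(-3\right) \left(-22\right)}{-181}\right) + 389 = 6 \cdot 21 \left(\frac{-8 + 2 \left(-10\right)}{76} + \frac{\left(-3\right) \left(-22\right)}{-181}\right) + 389 = 126 \left(\left(-8 - 20\right) \frac{1}{76} + 66 \left(- \frac{1}{181}\right)\right) + 389 = 126 \left(\left(-28\right) \frac{1}{76} - \frac{66}{181}\right) + 389 = 126 \left(- \frac{7}{19} - \frac{66}{181}\right) + 389 = 126 \left(- \frac{2521}{3439}\right) + 389 = - \frac{317646}{3439} + 389 = \frac{1020125}{3439}$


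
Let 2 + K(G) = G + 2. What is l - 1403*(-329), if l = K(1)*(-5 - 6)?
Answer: 461576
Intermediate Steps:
K(G) = G (K(G) = -2 + (G + 2) = -2 + (2 + G) = G)
l = -11 (l = 1*(-5 - 6) = 1*(-11) = -11)
l - 1403*(-329) = -11 - 1403*(-329) = -11 + 461587 = 461576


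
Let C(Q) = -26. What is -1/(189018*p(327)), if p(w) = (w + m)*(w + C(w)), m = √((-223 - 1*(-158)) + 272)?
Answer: -109/2023962025932 + √23/2023962025932 ≈ -5.1485e-11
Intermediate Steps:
m = 3*√23 (m = √((-223 + 158) + 272) = √(-65 + 272) = √207 = 3*√23 ≈ 14.387)
p(w) = (-26 + w)*(w + 3*√23) (p(w) = (w + 3*√23)*(w - 26) = (w + 3*√23)*(-26 + w) = (-26 + w)*(w + 3*√23))
-1/(189018*p(327)) = -1/(189018*(327² - 78*√23 - 26*327 + 3*327*√23)) = -1/(189018*(106929 - 78*√23 - 8502 + 981*√23)) = -1/(189018*(98427 + 903*√23))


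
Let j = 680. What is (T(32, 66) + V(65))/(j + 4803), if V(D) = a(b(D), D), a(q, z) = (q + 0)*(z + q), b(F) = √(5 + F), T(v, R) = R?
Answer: 136/5483 + 65*√70/5483 ≈ 0.12399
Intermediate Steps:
a(q, z) = q*(q + z)
V(D) = √(5 + D)*(D + √(5 + D)) (V(D) = √(5 + D)*(√(5 + D) + D) = √(5 + D)*(D + √(5 + D)))
(T(32, 66) + V(65))/(j + 4803) = (66 + (5 + 65 + 65*√(5 + 65)))/(680 + 4803) = (66 + (5 + 65 + 65*√70))/5483 = (66 + (70 + 65*√70))*(1/5483) = (136 + 65*√70)*(1/5483) = 136/5483 + 65*√70/5483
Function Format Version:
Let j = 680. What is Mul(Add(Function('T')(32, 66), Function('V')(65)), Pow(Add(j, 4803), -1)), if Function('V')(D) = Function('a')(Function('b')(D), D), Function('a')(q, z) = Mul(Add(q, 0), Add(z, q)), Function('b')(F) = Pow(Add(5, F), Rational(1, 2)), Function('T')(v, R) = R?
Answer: Add(Rational(136, 5483), Mul(Rational(65, 5483), Pow(70, Rational(1, 2)))) ≈ 0.12399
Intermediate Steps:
Function('a')(q, z) = Mul(q, Add(q, z))
Function('V')(D) = Mul(Pow(Add(5, D), Rational(1, 2)), Add(D, Pow(Add(5, D), Rational(1, 2)))) (Function('V')(D) = Mul(Pow(Add(5, D), Rational(1, 2)), Add(Pow(Add(5, D), Rational(1, 2)), D)) = Mul(Pow(Add(5, D), Rational(1, 2)), Add(D, Pow(Add(5, D), Rational(1, 2)))))
Mul(Add(Function('T')(32, 66), Function('V')(65)), Pow(Add(j, 4803), -1)) = Mul(Add(66, Add(5, 65, Mul(65, Pow(Add(5, 65), Rational(1, 2))))), Pow(Add(680, 4803), -1)) = Mul(Add(66, Add(5, 65, Mul(65, Pow(70, Rational(1, 2))))), Pow(5483, -1)) = Mul(Add(66, Add(70, Mul(65, Pow(70, Rational(1, 2))))), Rational(1, 5483)) = Mul(Add(136, Mul(65, Pow(70, Rational(1, 2)))), Rational(1, 5483)) = Add(Rational(136, 5483), Mul(Rational(65, 5483), Pow(70, Rational(1, 2))))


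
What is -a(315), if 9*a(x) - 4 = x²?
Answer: -99229/9 ≈ -11025.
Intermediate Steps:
a(x) = 4/9 + x²/9
-a(315) = -(4/9 + (⅑)*315²) = -(4/9 + (⅑)*99225) = -(4/9 + 11025) = -1*99229/9 = -99229/9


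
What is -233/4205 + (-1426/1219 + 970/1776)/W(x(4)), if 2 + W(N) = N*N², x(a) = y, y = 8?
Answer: -228641443/4037244048 ≈ -0.056633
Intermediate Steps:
x(a) = 8
W(N) = -2 + N³ (W(N) = -2 + N*N² = -2 + N³)
-233/4205 + (-1426/1219 + 970/1776)/W(x(4)) = -233/4205 + (-1426/1219 + 970/1776)/(-2 + 8³) = -233*1/4205 + (-1426*1/1219 + 970*(1/1776))/(-2 + 512) = -233/4205 + (-62/53 + 485/888)/510 = -233/4205 - 29351/47064*1/510 = -233/4205 - 29351/24002640 = -228641443/4037244048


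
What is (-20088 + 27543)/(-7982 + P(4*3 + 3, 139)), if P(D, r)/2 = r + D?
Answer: -2485/2558 ≈ -0.97146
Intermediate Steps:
P(D, r) = 2*D + 2*r (P(D, r) = 2*(r + D) = 2*(D + r) = 2*D + 2*r)
(-20088 + 27543)/(-7982 + P(4*3 + 3, 139)) = (-20088 + 27543)/(-7982 + (2*(4*3 + 3) + 2*139)) = 7455/(-7982 + (2*(12 + 3) + 278)) = 7455/(-7982 + (2*15 + 278)) = 7455/(-7982 + (30 + 278)) = 7455/(-7982 + 308) = 7455/(-7674) = 7455*(-1/7674) = -2485/2558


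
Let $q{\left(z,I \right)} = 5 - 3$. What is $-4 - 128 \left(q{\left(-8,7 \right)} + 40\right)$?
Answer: $-5380$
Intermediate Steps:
$q{\left(z,I \right)} = 2$ ($q{\left(z,I \right)} = 5 - 3 = 2$)
$-4 - 128 \left(q{\left(-8,7 \right)} + 40\right) = -4 - 128 \left(2 + 40\right) = -4 - 5376 = -5380$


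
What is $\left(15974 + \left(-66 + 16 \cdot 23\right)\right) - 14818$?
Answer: $1458$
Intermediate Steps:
$\left(15974 + \left(-66 + 16 \cdot 23\right)\right) - 14818 = \left(15974 + \left(-66 + 368\right)\right) - 14818 = \left(15974 + 302\right) - 14818 = 16276 - 14818 = 1458$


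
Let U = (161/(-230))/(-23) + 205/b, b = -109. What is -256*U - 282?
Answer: 2402666/12535 ≈ 191.68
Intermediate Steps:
U = -46387/25070 (U = (161/(-230))/(-23) + 205/(-109) = (161*(-1/230))*(-1/23) + 205*(-1/109) = -7/10*(-1/23) - 205/109 = 7/230 - 205/109 = -46387/25070 ≈ -1.8503)
-256*U - 282 = -256*(-46387/25070) - 282 = 5937536/12535 - 282 = 2402666/12535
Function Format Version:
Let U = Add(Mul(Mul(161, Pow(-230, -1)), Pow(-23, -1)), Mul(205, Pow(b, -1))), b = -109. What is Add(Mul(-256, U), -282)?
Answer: Rational(2402666, 12535) ≈ 191.68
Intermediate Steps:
U = Rational(-46387, 25070) (U = Add(Mul(Mul(161, Pow(-230, -1)), Pow(-23, -1)), Mul(205, Pow(-109, -1))) = Add(Mul(Mul(161, Rational(-1, 230)), Rational(-1, 23)), Mul(205, Rational(-1, 109))) = Add(Mul(Rational(-7, 10), Rational(-1, 23)), Rational(-205, 109)) = Add(Rational(7, 230), Rational(-205, 109)) = Rational(-46387, 25070) ≈ -1.8503)
Add(Mul(-256, U), -282) = Add(Mul(-256, Rational(-46387, 25070)), -282) = Add(Rational(5937536, 12535), -282) = Rational(2402666, 12535)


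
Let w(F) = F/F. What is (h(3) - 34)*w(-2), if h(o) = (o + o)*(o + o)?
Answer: 2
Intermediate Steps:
w(F) = 1
h(o) = 4*o**2 (h(o) = (2*o)*(2*o) = 4*o**2)
(h(3) - 34)*w(-2) = (4*3**2 - 34)*1 = (4*9 - 34)*1 = (36 - 34)*1 = 2*1 = 2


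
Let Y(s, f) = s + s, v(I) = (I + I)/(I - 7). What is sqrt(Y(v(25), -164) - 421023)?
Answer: I*sqrt(3789157)/3 ≈ 648.86*I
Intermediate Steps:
v(I) = 2*I/(-7 + I) (v(I) = (2*I)/(-7 + I) = 2*I/(-7 + I))
Y(s, f) = 2*s
sqrt(Y(v(25), -164) - 421023) = sqrt(2*(2*25/(-7 + 25)) - 421023) = sqrt(2*(2*25/18) - 421023) = sqrt(2*(2*25*(1/18)) - 421023) = sqrt(2*(25/9) - 421023) = sqrt(50/9 - 421023) = sqrt(-3789157/9) = I*sqrt(3789157)/3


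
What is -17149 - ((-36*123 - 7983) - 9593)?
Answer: 4855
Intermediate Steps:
-17149 - ((-36*123 - 7983) - 9593) = -17149 - ((-4428 - 7983) - 9593) = -17149 - (-12411 - 9593) = -17149 - 1*(-22004) = -17149 + 22004 = 4855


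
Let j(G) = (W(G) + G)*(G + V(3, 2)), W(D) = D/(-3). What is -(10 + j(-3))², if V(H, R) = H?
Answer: -100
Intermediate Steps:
W(D) = -D/3 (W(D) = D*(-⅓) = -D/3)
j(G) = 2*G*(3 + G)/3 (j(G) = (-G/3 + G)*(G + 3) = (2*G/3)*(3 + G) = 2*G*(3 + G)/3)
-(10 + j(-3))² = -(10 + (⅔)*(-3)*(3 - 3))² = -(10 + (⅔)*(-3)*0)² = -(10 + 0)² = -1*10² = -1*100 = -100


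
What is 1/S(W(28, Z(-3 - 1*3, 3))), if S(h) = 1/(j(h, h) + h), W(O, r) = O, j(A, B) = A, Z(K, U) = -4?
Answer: 56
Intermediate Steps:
S(h) = 1/(2*h) (S(h) = 1/(h + h) = 1/(2*h))
1/S(W(28, Z(-3 - 1*3, 3))) = 1/((½)/28) = 1/((½)*(1/28)) = 1/(1/56) = 56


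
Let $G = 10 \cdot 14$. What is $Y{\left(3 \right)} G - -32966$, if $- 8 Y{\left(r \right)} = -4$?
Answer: $33036$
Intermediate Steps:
$Y{\left(r \right)} = \frac{1}{2}$ ($Y{\left(r \right)} = \left(- \frac{1}{8}\right) \left(-4\right) = \frac{1}{2}$)
$G = 140$
$Y{\left(3 \right)} G - -32966 = \frac{1}{2} \cdot 140 - -32966 = 70 + 32966 = 33036$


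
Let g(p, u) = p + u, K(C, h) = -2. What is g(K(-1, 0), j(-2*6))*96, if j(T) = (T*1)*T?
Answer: 13632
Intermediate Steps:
j(T) = T² (j(T) = T*T = T²)
g(K(-1, 0), j(-2*6))*96 = (-2 + (-2*6)²)*96 = (-2 + (-12)²)*96 = (-2 + 144)*96 = 142*96 = 13632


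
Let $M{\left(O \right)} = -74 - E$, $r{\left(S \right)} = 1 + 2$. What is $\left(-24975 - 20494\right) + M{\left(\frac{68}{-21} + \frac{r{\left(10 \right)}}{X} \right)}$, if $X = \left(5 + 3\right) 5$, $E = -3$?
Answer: $-45540$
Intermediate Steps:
$r{\left(S \right)} = 3$
$X = 40$ ($X = 8 \cdot 5 = 40$)
$M{\left(O \right)} = -71$ ($M{\left(O \right)} = -74 - -3 = -74 + 3 = -71$)
$\left(-24975 - 20494\right) + M{\left(\frac{68}{-21} + \frac{r{\left(10 \right)}}{X} \right)} = \left(-24975 - 20494\right) - 71 = -45469 - 71 = -45540$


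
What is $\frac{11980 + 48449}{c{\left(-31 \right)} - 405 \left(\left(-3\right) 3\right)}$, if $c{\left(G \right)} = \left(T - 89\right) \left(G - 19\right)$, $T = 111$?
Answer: $\frac{60429}{2545} \approx 23.744$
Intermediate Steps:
$c{\left(G \right)} = -418 + 22 G$ ($c{\left(G \right)} = \left(111 - 89\right) \left(G - 19\right) = 22 \left(-19 + G\right) = -418 + 22 G$)
$\frac{11980 + 48449}{c{\left(-31 \right)} - 405 \left(\left(-3\right) 3\right)} = \frac{11980 + 48449}{\left(-418 + 22 \left(-31\right)\right) - 405 \left(\left(-3\right) 3\right)} = \frac{60429}{\left(-418 - 682\right) - 405 \left(-9\right)} = \frac{60429}{-1100 - -3645} = \frac{60429}{-1100 + 3645} = \frac{60429}{2545}$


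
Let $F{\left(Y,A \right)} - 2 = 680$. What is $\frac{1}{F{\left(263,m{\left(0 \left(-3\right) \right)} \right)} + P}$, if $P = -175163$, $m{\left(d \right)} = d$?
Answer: $- \frac{1}{174481} \approx -5.7313 \cdot 10^{-6}$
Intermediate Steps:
$F{\left(Y,A \right)} = 682$ ($F{\left(Y,A \right)} = 2 + 680 = 682$)
$\frac{1}{F{\left(263,m{\left(0 \left(-3\right) \right)} \right)} + P} = \frac{1}{682 - 175163} = \frac{1}{-174481} = - \frac{1}{174481}$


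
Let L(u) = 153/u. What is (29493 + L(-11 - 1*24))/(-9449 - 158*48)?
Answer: -1032102/596155 ≈ -1.7313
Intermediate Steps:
(29493 + L(-11 - 1*24))/(-9449 - 158*48) = (29493 + 153/(-11 - 1*24))/(-9449 - 158*48) = (29493 + 153/(-11 - 24))/(-9449 - 7584) = (29493 + 153/(-35))/(-17033) = (29493 + 153*(-1/35))*(-1/17033) = (29493 - 153/35)*(-1/17033) = (1032102/35)*(-1/17033) = -1032102/596155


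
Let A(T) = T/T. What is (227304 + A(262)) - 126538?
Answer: 100767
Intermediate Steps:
A(T) = 1
(227304 + A(262)) - 126538 = (227304 + 1) - 126538 = 227305 - 126538 = 100767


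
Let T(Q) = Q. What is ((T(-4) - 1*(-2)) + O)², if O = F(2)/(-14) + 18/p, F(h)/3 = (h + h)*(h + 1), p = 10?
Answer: 9409/1225 ≈ 7.6808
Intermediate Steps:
F(h) = 6*h*(1 + h) (F(h) = 3*((h + h)*(h + 1)) = 3*((2*h)*(1 + h)) = 3*(2*h*(1 + h)) = 6*h*(1 + h))
O = -27/35 (O = (6*2*(1 + 2))/(-14) + 18/10 = (6*2*3)*(-1/14) + 18*(⅒) = 36*(-1/14) + 9/5 = -18/7 + 9/5 = -27/35 ≈ -0.77143)
((T(-4) - 1*(-2)) + O)² = ((-4 - 1*(-2)) - 27/35)² = ((-4 + 2) - 27/35)² = (-2 - 27/35)² = (-97/35)² = 9409/1225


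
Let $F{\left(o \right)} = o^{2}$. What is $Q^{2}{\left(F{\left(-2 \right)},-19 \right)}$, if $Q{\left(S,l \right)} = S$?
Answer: $16$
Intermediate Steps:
$Q^{2}{\left(F{\left(-2 \right)},-19 \right)} = \left(\left(-2\right)^{2}\right)^{2} = 4^{2} = 16$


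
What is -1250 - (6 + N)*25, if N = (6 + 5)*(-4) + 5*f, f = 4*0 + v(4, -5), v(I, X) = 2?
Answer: -550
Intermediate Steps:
f = 2 (f = 4*0 + 2 = 0 + 2 = 2)
N = -34 (N = (6 + 5)*(-4) + 5*2 = 11*(-4) + 10 = -44 + 10 = -34)
-1250 - (6 + N)*25 = -1250 - (6 - 34)*25 = -1250 - (-28)*25 = -1250 - 1*(-700) = -1250 + 700 = -550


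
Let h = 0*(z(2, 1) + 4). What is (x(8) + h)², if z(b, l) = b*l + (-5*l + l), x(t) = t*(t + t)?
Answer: 16384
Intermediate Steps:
x(t) = 2*t² (x(t) = t*(2*t) = 2*t²)
z(b, l) = -4*l + b*l (z(b, l) = b*l - 4*l = -4*l + b*l)
h = 0 (h = 0*(1*(-4 + 2) + 4) = 0*(1*(-2) + 4) = 0*(-2 + 4) = 0*2 = 0)
(x(8) + h)² = (2*8² + 0)² = (2*64 + 0)² = (128 + 0)² = 128² = 16384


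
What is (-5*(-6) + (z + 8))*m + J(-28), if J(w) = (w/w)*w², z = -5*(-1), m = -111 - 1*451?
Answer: -23382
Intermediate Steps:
m = -562 (m = -111 - 451 = -562)
z = 5
J(w) = w² (J(w) = 1*w² = w²)
(-5*(-6) + (z + 8))*m + J(-28) = (-5*(-6) + (5 + 8))*(-562) + (-28)² = (30 + 13)*(-562) + 784 = 43*(-562) + 784 = -24166 + 784 = -23382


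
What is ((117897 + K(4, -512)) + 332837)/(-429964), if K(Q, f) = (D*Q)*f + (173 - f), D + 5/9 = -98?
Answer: -5879347/3869676 ≈ -1.5193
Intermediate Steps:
D = -887/9 (D = -5/9 - 98 = -887/9 ≈ -98.556)
K(Q, f) = 173 - f - 887*Q*f/9 (K(Q, f) = (-887*Q/9)*f + (173 - f) = -887*Q*f/9 + (173 - f) = 173 - f - 887*Q*f/9)
((117897 + K(4, -512)) + 332837)/(-429964) = ((117897 + (173 - 1*(-512) - 887/9*4*(-512))) + 332837)/(-429964) = ((117897 + (173 + 512 + 1816576/9)) + 332837)*(-1/429964) = ((117897 + 1822741/9) + 332837)*(-1/429964) = (2883814/9 + 332837)*(-1/429964) = (5879347/9)*(-1/429964) = -5879347/3869676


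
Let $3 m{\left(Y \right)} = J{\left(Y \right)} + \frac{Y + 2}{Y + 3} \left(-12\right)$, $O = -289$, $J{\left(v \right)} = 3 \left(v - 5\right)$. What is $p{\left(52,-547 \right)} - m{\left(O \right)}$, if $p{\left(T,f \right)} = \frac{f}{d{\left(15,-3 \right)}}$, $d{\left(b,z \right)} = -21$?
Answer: $\frac{973157}{3003} \approx 324.06$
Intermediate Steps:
$J{\left(v \right)} = -15 + 3 v$ ($J{\left(v \right)} = 3 \left(-5 + v\right) = -15 + 3 v$)
$p{\left(T,f \right)} = - \frac{f}{21}$ ($p{\left(T,f \right)} = \frac{f}{-21} = f \left(- \frac{1}{21}\right) = - \frac{f}{21}$)
$m{\left(Y \right)} = -5 + Y - \frac{4 \left(2 + Y\right)}{3 + Y}$ ($m{\left(Y \right)} = \frac{\left(-15 + 3 Y\right) + \frac{Y + 2}{Y + 3} \left(-12\right)}{3} = \frac{\left(-15 + 3 Y\right) + \frac{2 + Y}{3 + Y} \left(-12\right)}{3} = \frac{\left(-15 + 3 Y\right) - \frac{12 \left(2 + Y\right)}{3 + Y}}{3} = \frac{-15 + 3 Y - \frac{12 \left(2 + Y\right)}{3 + Y}}{3} = -5 + Y - \frac{4 \left(2 + Y\right)}{3 + Y}$)
$p{\left(52,-547 \right)} - m{\left(O \right)} = \left(- \frac{1}{21}\right) \left(-547\right) - \frac{-23 - -289 - 289 \left(-5 - 289\right)}{3 - 289} = \frac{547}{21} - \frac{-23 + 289 - -84966}{-286} = \frac{547}{21} - - \frac{-23 + 289 + 84966}{286} = \frac{547}{21} - \left(- \frac{1}{286}\right) 85232 = \frac{547}{21} - - \frac{42616}{143} = \frac{547}{21} + \frac{42616}{143} = \frac{973157}{3003}$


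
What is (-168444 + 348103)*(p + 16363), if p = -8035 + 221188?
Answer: 41234615044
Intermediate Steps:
p = 213153
(-168444 + 348103)*(p + 16363) = (-168444 + 348103)*(213153 + 16363) = 179659*229516 = 41234615044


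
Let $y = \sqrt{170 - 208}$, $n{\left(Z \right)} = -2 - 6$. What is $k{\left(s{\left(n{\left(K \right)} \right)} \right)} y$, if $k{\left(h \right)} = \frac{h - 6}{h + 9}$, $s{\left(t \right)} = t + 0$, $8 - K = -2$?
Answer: $- 14 i \sqrt{38} \approx - 86.302 i$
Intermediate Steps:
$K = 10$ ($K = 8 - -2 = 8 + 2 = 10$)
$n{\left(Z \right)} = -8$ ($n{\left(Z \right)} = -2 - 6 = -8$)
$s{\left(t \right)} = t$
$y = i \sqrt{38}$ ($y = \sqrt{-38} = i \sqrt{38} \approx 6.1644 i$)
$k{\left(h \right)} = \frac{-6 + h}{9 + h}$
$k{\left(s{\left(n{\left(K \right)} \right)} \right)} y = \frac{-6 - 8}{9 - 8} i \sqrt{38} = 1^{-1} \left(-14\right) i \sqrt{38} = 1 \left(-14\right) i \sqrt{38} = - 14 i \sqrt{38}$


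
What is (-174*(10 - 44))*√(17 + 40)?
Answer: 5916*√57 ≈ 44665.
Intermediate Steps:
(-174*(10 - 44))*√(17 + 40) = (-174*(-34))*√57 = 5916*√57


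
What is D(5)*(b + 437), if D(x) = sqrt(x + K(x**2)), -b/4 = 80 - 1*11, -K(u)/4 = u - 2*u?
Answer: 161*sqrt(105) ≈ 1649.8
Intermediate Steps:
K(u) = 4*u (K(u) = -4*(u - 2*u) = -(-4)*u = 4*u)
b = -276 (b = -4*(80 - 1*11) = -4*(80 - 11) = -4*69 = -276)
D(x) = sqrt(x + 4*x**2)
D(5)*(b + 437) = sqrt(5*(1 + 4*5))*(-276 + 437) = sqrt(5*(1 + 20))*161 = sqrt(5*21)*161 = sqrt(105)*161 = 161*sqrt(105)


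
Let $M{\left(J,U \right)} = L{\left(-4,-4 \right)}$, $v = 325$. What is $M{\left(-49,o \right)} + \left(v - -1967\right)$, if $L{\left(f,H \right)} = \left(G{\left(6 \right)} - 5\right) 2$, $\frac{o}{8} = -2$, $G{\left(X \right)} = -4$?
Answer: $2274$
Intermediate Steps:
$o = -16$ ($o = 8 \left(-2\right) = -16$)
$L{\left(f,H \right)} = -18$ ($L{\left(f,H \right)} = \left(-4 - 5\right) 2 = \left(-9\right) 2 = -18$)
$M{\left(J,U \right)} = -18$
$M{\left(-49,o \right)} + \left(v - -1967\right) = -18 + \left(325 - -1967\right) = -18 + \left(325 + 1967\right) = -18 + 2292 = 2274$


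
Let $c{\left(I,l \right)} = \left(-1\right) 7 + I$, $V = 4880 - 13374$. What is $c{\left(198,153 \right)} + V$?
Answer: $-8303$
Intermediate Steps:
$V = -8494$
$c{\left(I,l \right)} = -7 + I$
$c{\left(198,153 \right)} + V = \left(-7 + 198\right) - 8494 = 191 - 8494 = -8303$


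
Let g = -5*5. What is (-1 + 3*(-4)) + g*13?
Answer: -338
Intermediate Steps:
g = -25
(-1 + 3*(-4)) + g*13 = (-1 + 3*(-4)) - 25*13 = (-1 - 12) - 325 = -13 - 325 = -338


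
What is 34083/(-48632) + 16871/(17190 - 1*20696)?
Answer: -469982735/85251896 ≈ -5.5129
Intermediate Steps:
34083/(-48632) + 16871/(17190 - 1*20696) = 34083*(-1/48632) + 16871/(17190 - 20696) = -34083/48632 + 16871/(-3506) = -34083/48632 + 16871*(-1/3506) = -34083/48632 - 16871/3506 = -469982735/85251896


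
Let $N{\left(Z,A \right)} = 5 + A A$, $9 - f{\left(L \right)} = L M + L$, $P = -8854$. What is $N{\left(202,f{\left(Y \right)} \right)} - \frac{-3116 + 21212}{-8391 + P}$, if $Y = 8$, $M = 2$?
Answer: $\frac{3984446}{17245} \approx 231.05$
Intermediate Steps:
$f{\left(L \right)} = 9 - 3 L$ ($f{\left(L \right)} = 9 - \left(L 2 + L\right) = 9 - \left(2 L + L\right) = 9 - 3 L$)
$N{\left(Z,A \right)} = 5 + A^{2}$
$N{\left(202,f{\left(Y \right)} \right)} - \frac{-3116 + 21212}{-8391 + P} = \left(5 + \left(9 - 24\right)^{2}\right) - \frac{-3116 + 21212}{-8391 - 8854} = \left(5 + \left(9 - 24\right)^{2}\right) - \frac{18096}{-17245} = \left(5 + \left(-15\right)^{2}\right) - 18096 \left(- \frac{1}{17245}\right) = \left(5 + 225\right) - - \frac{18096}{17245} = 230 + \frac{18096}{17245} = \frac{3984446}{17245}$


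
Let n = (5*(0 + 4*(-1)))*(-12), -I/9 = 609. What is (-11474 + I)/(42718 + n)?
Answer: -16955/42958 ≈ -0.39469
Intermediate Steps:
I = -5481 (I = -9*609 = -5481)
n = 240 (n = (5*(0 - 4))*(-12) = (5*(-4))*(-12) = -20*(-12) = 240)
(-11474 + I)/(42718 + n) = (-11474 - 5481)/(42718 + 240) = -16955/42958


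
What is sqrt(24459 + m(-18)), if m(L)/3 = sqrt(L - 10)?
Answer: sqrt(24459 + 6*I*sqrt(7)) ≈ 156.39 + 0.0508*I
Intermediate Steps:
m(L) = 3*sqrt(-10 + L) (m(L) = 3*sqrt(L - 10) = 3*sqrt(-10 + L))
sqrt(24459 + m(-18)) = sqrt(24459 + 3*sqrt(-10 - 18)) = sqrt(24459 + 3*sqrt(-28)) = sqrt(24459 + 3*(2*I*sqrt(7))) = sqrt(24459 + 6*I*sqrt(7))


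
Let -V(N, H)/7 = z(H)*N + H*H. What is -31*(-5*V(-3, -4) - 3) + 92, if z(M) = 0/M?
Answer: -17175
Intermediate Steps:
z(M) = 0
V(N, H) = -7*H² (V(N, H) = -7*(0*N + H*H) = -7*(0 + H²) = -7*H²)
-31*(-5*V(-3, -4) - 3) + 92 = -31*(-(-35)*(-4)² - 3) + 92 = -31*(-(-35)*16 - 3) + 92 = -31*(-5*(-112) - 3) + 92 = -31*(560 - 3) + 92 = -31*557 + 92 = -17267 + 92 = -17175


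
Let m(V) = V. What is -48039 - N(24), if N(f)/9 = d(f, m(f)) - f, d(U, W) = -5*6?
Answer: -47553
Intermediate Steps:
d(U, W) = -30
N(f) = -270 - 9*f (N(f) = 9*(-30 - f) = -270 - 9*f)
-48039 - N(24) = -48039 - (-270 - 9*24) = -48039 - (-270 - 216) = -48039 - 1*(-486) = -48039 + 486 = -47553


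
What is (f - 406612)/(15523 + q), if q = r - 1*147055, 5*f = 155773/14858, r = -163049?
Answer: 30207049707/21884422490 ≈ 1.3803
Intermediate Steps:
f = 155773/74290 (f = (155773/14858)/5 = (155773*(1/14858))/5 = (1/5)*(155773/14858) = 155773/74290 ≈ 2.0968)
q = -310104 (q = -163049 - 1*147055 = -163049 - 147055 = -310104)
(f - 406612)/(15523 + q) = (155773/74290 - 406612)/(15523 - 310104) = -30207049707/74290/(-294581) = -30207049707/74290*(-1/294581) = 30207049707/21884422490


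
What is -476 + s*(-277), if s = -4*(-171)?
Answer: -189944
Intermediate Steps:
s = 684
-476 + s*(-277) = -476 + 684*(-277) = -476 - 189468 = -189944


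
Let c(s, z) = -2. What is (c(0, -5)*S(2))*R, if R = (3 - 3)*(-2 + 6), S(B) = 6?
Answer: 0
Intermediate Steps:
R = 0 (R = 0*4 = 0)
(c(0, -5)*S(2))*R = -2*6*0 = -12*0 = 0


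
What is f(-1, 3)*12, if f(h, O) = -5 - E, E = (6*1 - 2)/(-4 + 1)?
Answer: -44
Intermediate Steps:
E = -4/3 (E = (6 - 2)/(-3) = 4*(-⅓) = -4/3 ≈ -1.3333)
f(h, O) = -11/3 (f(h, O) = -5 - 1*(-4/3) = -5 + 4/3 = -11/3)
f(-1, 3)*12 = -11/3*12 = -44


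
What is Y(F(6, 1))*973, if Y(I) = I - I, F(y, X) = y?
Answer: 0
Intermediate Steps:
Y(I) = 0
Y(F(6, 1))*973 = 0*973 = 0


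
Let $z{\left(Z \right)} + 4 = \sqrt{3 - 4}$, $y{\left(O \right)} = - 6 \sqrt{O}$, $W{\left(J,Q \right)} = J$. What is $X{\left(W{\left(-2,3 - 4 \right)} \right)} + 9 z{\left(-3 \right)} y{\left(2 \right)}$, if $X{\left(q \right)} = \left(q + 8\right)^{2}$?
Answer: $36 + 54 \sqrt{2} \left(4 - i\right) \approx 341.47 - 76.368 i$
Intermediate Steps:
$z{\left(Z \right)} = -4 + i$ ($z{\left(Z \right)} = -4 + \sqrt{3 - 4} = -4 + \sqrt{-1} = -4 + i$)
$X{\left(q \right)} = \left(8 + q\right)^{2}$
$X{\left(W{\left(-2,3 - 4 \right)} \right)} + 9 z{\left(-3 \right)} y{\left(2 \right)} = \left(8 - 2\right)^{2} + 9 \left(-4 + i\right) \left(- 6 \sqrt{2}\right) = 6^{2} + \left(-36 + 9 i\right) \left(- 6 \sqrt{2}\right) = 36 - 6 \sqrt{2} \left(-36 + 9 i\right)$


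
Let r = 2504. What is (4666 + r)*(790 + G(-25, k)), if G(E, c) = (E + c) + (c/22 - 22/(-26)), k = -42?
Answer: 740209290/143 ≈ 5.1763e+6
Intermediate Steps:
G(E, c) = 11/13 + E + 23*c/22 (G(E, c) = (E + c) + (c*(1/22) - 22*(-1/26)) = (E + c) + (c/22 + 11/13) = (E + c) + (11/13 + c/22) = 11/13 + E + 23*c/22)
(4666 + r)*(790 + G(-25, k)) = (4666 + 2504)*(790 + (11/13 - 25 + (23/22)*(-42))) = 7170*(790 + (11/13 - 25 - 483/11)) = 7170*(790 - 9733/143) = 7170*(103237/143) = 740209290/143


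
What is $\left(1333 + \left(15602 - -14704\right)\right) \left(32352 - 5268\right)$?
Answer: $856910676$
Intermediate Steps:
$\left(1333 + \left(15602 - -14704\right)\right) \left(32352 - 5268\right) = \left(1333 + \left(15602 + 14704\right)\right) 27084 = \left(1333 + 30306\right) 27084 = 31639 \cdot 27084 = 856910676$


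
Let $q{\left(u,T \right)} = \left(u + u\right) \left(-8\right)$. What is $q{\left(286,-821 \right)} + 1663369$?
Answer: $1658793$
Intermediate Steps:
$q{\left(u,T \right)} = - 16 u$ ($q{\left(u,T \right)} = 2 u \left(-8\right) = - 16 u$)
$q{\left(286,-821 \right)} + 1663369 = \left(-16\right) 286 + 1663369 = -4576 + 1663369 = 1658793$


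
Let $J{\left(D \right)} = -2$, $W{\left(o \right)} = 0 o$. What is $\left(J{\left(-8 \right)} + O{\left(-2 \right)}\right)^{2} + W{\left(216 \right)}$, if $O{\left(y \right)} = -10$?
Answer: $144$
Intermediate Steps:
$W{\left(o \right)} = 0$
$\left(J{\left(-8 \right)} + O{\left(-2 \right)}\right)^{2} + W{\left(216 \right)} = \left(-2 - 10\right)^{2} + 0 = \left(-12\right)^{2} + 0 = 144 + 0 = 144$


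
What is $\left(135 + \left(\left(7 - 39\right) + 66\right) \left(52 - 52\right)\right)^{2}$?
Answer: $18225$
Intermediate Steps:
$\left(135 + \left(\left(7 - 39\right) + 66\right) \left(52 - 52\right)\right)^{2} = \left(135 + \left(-32 + 66\right) 0\right)^{2} = \left(135 + 34 \cdot 0\right)^{2} = \left(135 + 0\right)^{2} = 135^{2} = 18225$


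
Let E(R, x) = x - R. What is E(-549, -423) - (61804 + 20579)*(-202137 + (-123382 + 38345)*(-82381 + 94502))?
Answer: 84931568688288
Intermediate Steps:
E(-549, -423) - (61804 + 20579)*(-202137 + (-123382 + 38345)*(-82381 + 94502)) = (-423 - 1*(-549)) - (61804 + 20579)*(-202137 + (-123382 + 38345)*(-82381 + 94502)) = (-423 + 549) - 82383*(-202137 - 85037*12121) = 126 - 82383*(-202137 - 1030733477) = 126 - 82383*(-1030935614) = 126 - 1*(-84931568688162) = 126 + 84931568688162 = 84931568688288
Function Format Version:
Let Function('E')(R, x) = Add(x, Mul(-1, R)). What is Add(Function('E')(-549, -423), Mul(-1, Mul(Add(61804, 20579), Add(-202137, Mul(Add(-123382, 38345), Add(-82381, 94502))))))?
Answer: 84931568688288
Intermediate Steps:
Add(Function('E')(-549, -423), Mul(-1, Mul(Add(61804, 20579), Add(-202137, Mul(Add(-123382, 38345), Add(-82381, 94502)))))) = Add(Add(-423, Mul(-1, -549)), Mul(-1, Mul(Add(61804, 20579), Add(-202137, Mul(Add(-123382, 38345), Add(-82381, 94502)))))) = Add(Add(-423, 549), Mul(-1, Mul(82383, Add(-202137, Mul(-85037, 12121))))) = Add(126, Mul(-1, Mul(82383, Add(-202137, -1030733477)))) = Add(126, Mul(-1, Mul(82383, -1030935614))) = Add(126, Mul(-1, -84931568688162)) = Add(126, 84931568688162) = 84931568688288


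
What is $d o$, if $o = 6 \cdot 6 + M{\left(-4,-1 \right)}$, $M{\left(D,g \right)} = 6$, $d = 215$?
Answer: $9030$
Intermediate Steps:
$o = 42$ ($o = 6 \cdot 6 + 6 = 36 + 6 = 42$)
$d o = 215 \cdot 42 = 9030$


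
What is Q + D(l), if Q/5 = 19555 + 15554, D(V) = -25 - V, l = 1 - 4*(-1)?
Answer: 175515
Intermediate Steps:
l = 5 (l = 1 + 4 = 5)
Q = 175545 (Q = 5*(19555 + 15554) = 5*35109 = 175545)
Q + D(l) = 175545 + (-25 - 1*5) = 175545 + (-25 - 5) = 175545 - 30 = 175515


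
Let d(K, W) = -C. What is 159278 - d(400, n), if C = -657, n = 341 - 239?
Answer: 158621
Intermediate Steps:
n = 102
d(K, W) = 657 (d(K, W) = -1*(-657) = 657)
159278 - d(400, n) = 159278 - 1*657 = 159278 - 657 = 158621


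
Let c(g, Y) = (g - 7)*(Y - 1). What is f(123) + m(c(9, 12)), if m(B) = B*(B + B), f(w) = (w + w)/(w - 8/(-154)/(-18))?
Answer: 82679894/85237 ≈ 970.00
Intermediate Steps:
c(g, Y) = (-1 + Y)*(-7 + g) (c(g, Y) = (-7 + g)*(-1 + Y) = (-1 + Y)*(-7 + g))
f(w) = 2*w/(-2/693 + w) (f(w) = (2*w)/(w - 8*(-1/154)*(-1/18)) = (2*w)/(w + (4/77)*(-1/18)) = (2*w)/(w - 2/693) = (2*w)/(-2/693 + w) = 2*w/(-2/693 + w))
m(B) = 2*B**2 (m(B) = B*(2*B) = 2*B**2)
f(123) + m(c(9, 12)) = 1386*123/(-2 + 693*123) + 2*(7 - 1*9 - 7*12 + 12*9)**2 = 1386*123/(-2 + 85239) + 2*(7 - 9 - 84 + 108)**2 = 1386*123/85237 + 2*22**2 = 1386*123*(1/85237) + 2*484 = 170478/85237 + 968 = 82679894/85237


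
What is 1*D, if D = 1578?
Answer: 1578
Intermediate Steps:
1*D = 1*1578 = 1578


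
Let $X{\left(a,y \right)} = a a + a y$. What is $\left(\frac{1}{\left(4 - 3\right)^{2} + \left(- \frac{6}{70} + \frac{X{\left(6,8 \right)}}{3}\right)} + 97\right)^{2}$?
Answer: $\frac{9643043601}{1024144} \approx 9415.7$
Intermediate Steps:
$X{\left(a,y \right)} = a^{2} + a y$
$\left(\frac{1}{\left(4 - 3\right)^{2} + \left(- \frac{6}{70} + \frac{X{\left(6,8 \right)}}{3}\right)} + 97\right)^{2} = \left(\frac{1}{\left(4 - 3\right)^{2} - \left(\frac{3}{35} - \frac{6 \left(6 + 8\right)}{3}\right)} + 97\right)^{2} = \left(\frac{1}{\left(4 - 3\right)^{2} - \left(\frac{3}{35} - 6 \cdot 14 \cdot \frac{1}{3}\right)} + 97\right)^{2} = \left(\frac{1}{1^{2} + \left(- \frac{3}{35} + 84 \cdot \frac{1}{3}\right)} + 97\right)^{2} = \left(\frac{1}{1 + \left(- \frac{3}{35} + 28\right)} + 97\right)^{2} = \left(\frac{1}{1 + \frac{977}{35}} + 97\right)^{2} = \left(\frac{1}{\frac{1012}{35}} + 97\right)^{2} = \left(\frac{35}{1012} + 97\right)^{2} = \left(\frac{98199}{1012}\right)^{2} = \frac{9643043601}{1024144}$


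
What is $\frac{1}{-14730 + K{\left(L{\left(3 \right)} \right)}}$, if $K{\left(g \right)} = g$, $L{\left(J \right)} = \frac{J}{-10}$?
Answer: $- \frac{10}{147303} \approx -6.7887 \cdot 10^{-5}$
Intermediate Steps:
$L{\left(J \right)} = - \frac{J}{10}$ ($L{\left(J \right)} = J \left(- \frac{1}{10}\right) = - \frac{J}{10}$)
$\frac{1}{-14730 + K{\left(L{\left(3 \right)} \right)}} = \frac{1}{-14730 - \frac{3}{10}} = \frac{1}{- \frac{147303}{10}} = - \frac{10}{147303}$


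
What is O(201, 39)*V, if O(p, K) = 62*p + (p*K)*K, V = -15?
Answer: -4772745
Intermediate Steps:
O(p, K) = 62*p + p*K² (O(p, K) = 62*p + (K*p)*K = 62*p + p*K²)
O(201, 39)*V = (201*(62 + 39²))*(-15) = (201*(62 + 1521))*(-15) = (201*1583)*(-15) = 318183*(-15) = -4772745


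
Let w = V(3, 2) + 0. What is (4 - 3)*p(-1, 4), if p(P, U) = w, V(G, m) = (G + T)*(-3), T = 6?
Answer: -27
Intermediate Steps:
V(G, m) = -18 - 3*G (V(G, m) = (G + 6)*(-3) = (6 + G)*(-3) = -18 - 3*G)
w = -27 (w = (-18 - 3*3) + 0 = (-18 - 9) + 0 = -27 + 0 = -27)
p(P, U) = -27
(4 - 3)*p(-1, 4) = (4 - 3)*(-27) = 1*(-27) = -27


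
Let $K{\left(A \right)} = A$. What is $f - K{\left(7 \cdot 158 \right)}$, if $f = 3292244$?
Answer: $3291138$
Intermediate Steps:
$f - K{\left(7 \cdot 158 \right)} = 3292244 - 7 \cdot 158 = 3292244 - 1106 = 3291138$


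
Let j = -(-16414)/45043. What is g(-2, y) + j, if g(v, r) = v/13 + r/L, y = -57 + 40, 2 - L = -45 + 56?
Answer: 11064167/5270031 ≈ 2.0994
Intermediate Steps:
L = -9 (L = 2 - (-45 + 56) = 2 - 1*11 = 2 - 11 = -9)
y = -17
g(v, r) = -r/9 + v/13 (g(v, r) = v/13 + r/(-9) = v*(1/13) + r*(-1/9) = v/13 - r/9 = -r/9 + v/13)
j = 16414/45043 (j = -(-16414)/45043 = -1*(-16414/45043) = 16414/45043 ≈ 0.36441)
g(-2, y) + j = (-1/9*(-17) + (1/13)*(-2)) + 16414/45043 = (17/9 - 2/13) + 16414/45043 = 203/117 + 16414/45043 = 11064167/5270031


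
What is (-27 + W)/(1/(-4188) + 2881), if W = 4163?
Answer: 17321568/12065627 ≈ 1.4356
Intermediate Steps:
(-27 + W)/(1/(-4188) + 2881) = (-27 + 4163)/(1/(-4188) + 2881) = 4136/(-1/4188 + 2881) = 4136/(12065627/4188) = 4136*(4188/12065627) = 17321568/12065627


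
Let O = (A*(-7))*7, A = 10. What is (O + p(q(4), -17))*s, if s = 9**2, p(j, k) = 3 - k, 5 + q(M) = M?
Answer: -38070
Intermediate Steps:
q(M) = -5 + M
O = -490 (O = (10*(-7))*7 = -70*7 = -490)
s = 81
(O + p(q(4), -17))*s = (-490 + (3 - 1*(-17)))*81 = (-490 + (3 + 17))*81 = (-490 + 20)*81 = -470*81 = -38070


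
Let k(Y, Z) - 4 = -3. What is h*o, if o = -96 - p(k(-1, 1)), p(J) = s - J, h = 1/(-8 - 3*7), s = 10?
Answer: 105/29 ≈ 3.6207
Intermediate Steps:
k(Y, Z) = 1 (k(Y, Z) = 4 - 3 = 1)
h = -1/29 (h = 1/(-8 - 21) = 1/(-29) = -1/29 ≈ -0.034483)
p(J) = 10 - J
o = -105 (o = -96 - (10 - 1*1) = -96 - (10 - 1) = -96 - 1*9 = -96 - 9 = -105)
h*o = -1/29*(-105) = 105/29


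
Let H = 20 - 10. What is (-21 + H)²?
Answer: 121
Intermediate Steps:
H = 10
(-21 + H)² = (-21 + 10)² = (-11)² = 121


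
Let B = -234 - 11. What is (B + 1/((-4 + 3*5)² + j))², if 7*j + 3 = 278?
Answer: 75560663689/1258884 ≈ 60022.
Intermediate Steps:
j = 275/7 (j = -3/7 + (⅐)*278 = -3/7 + 278/7 = 275/7 ≈ 39.286)
B = -245
(B + 1/((-4 + 3*5)² + j))² = (-245 + 1/((-4 + 3*5)² + 275/7))² = (-245 + 1/((-4 + 15)² + 275/7))² = (-245 + 1/(11² + 275/7))² = (-245 + 1/(121 + 275/7))² = (-245 + 1/(1122/7))² = (-245 + 7/1122)² = (-274883/1122)² = 75560663689/1258884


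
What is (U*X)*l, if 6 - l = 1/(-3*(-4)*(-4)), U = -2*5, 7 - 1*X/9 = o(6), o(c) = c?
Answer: -4335/8 ≈ -541.88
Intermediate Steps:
X = 9 (X = 63 - 9*6 = 63 - 54 = 9)
U = -10
l = 289/48 (l = 6 - 1/(-3*(-4)*(-4)) = 6 - 1/(12*(-4)) = 6 - 1/(-48) = 6 - 1*(-1/48) = 6 + 1/48 = 289/48 ≈ 6.0208)
(U*X)*l = -10*9*(289/48) = -90*289/48 = -4335/8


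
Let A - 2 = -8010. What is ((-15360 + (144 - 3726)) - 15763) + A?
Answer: -42713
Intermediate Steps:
A = -8008 (A = 2 - 8010 = -8008)
((-15360 + (144 - 3726)) - 15763) + A = ((-15360 + (144 - 3726)) - 15763) - 8008 = ((-15360 - 3582) - 15763) - 8008 = (-18942 - 15763) - 8008 = -34705 - 8008 = -42713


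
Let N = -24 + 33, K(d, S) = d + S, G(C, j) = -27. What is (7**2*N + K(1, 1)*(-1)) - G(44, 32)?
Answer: 466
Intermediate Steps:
K(d, S) = S + d
N = 9
(7**2*N + K(1, 1)*(-1)) - G(44, 32) = (7**2*9 + (1 + 1)*(-1)) - 1*(-27) = (49*9 + 2*(-1)) + 27 = (441 - 2) + 27 = 439 + 27 = 466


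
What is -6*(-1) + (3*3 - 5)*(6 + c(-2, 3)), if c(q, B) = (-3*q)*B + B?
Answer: 114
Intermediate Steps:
c(q, B) = B - 3*B*q (c(q, B) = -3*B*q + B = B - 3*B*q)
-6*(-1) + (3*3 - 5)*(6 + c(-2, 3)) = -6*(-1) + (3*3 - 5)*(6 + 3*(1 - 3*(-2))) = 6 + (9 - 5)*(6 + 3*(1 + 6)) = 6 + 4*(6 + 3*7) = 6 + 4*(6 + 21) = 6 + 4*27 = 6 + 108 = 114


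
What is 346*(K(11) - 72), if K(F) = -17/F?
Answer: -279914/11 ≈ -25447.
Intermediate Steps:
346*(K(11) - 72) = 346*(-17/11 - 72) = 346*(-809/11) = -279914/11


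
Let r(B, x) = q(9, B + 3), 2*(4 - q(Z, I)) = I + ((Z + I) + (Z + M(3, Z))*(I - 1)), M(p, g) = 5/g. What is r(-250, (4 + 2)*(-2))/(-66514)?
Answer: -25765/1197252 ≈ -0.021520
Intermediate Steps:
q(Z, I) = 4 - I - Z/2 - (-1 + I)*(Z + 5/Z)/2 (q(Z, I) = 4 - (I + ((Z + I) + (Z + 5/Z)*(I - 1)))/2 = 4 - (I + ((I + Z) + (Z + 5/Z)*(-1 + I)))/2 = 4 - (I + ((I + Z) + (-1 + I)*(Z + 5/Z)))/2 = 4 - (I + (I + Z + (-1 + I)*(Z + 5/Z)))/2 = 4 - (Z + 2*I + (-1 + I)*(Z + 5/Z))/2 = 4 + (-I - Z/2 - (-1 + I)*(Z + 5/Z)/2) = 4 - I - Z/2 - (-1 + I)*(Z + 5/Z)/2)
r(B, x) = -235/18 - 52*B/9 (r(B, x) = (½)*(5 - 5*(B + 3) + 9*(8 - 2*(B + 3) - 1*(B + 3)*9))/9 = (½)*(⅑)*(5 - 5*(3 + B) + 9*(8 - 2*(3 + B) - 1*(3 + B)*9)) = (½)*(⅑)*(5 + (-15 - 5*B) + 9*(8 + (-6 - 2*B) + (-27 - 9*B))) = (½)*(⅑)*(5 + (-15 - 5*B) + 9*(-25 - 11*B)) = (½)*(⅑)*(5 + (-15 - 5*B) + (-225 - 99*B)) = (½)*(⅑)*(-235 - 104*B) = -235/18 - 52*B/9)
r(-250, (4 + 2)*(-2))/(-66514) = (-235/18 - 52/9*(-250))/(-66514) = (-235/18 + 13000/9)*(-1/66514) = (25765/18)*(-1/66514) = -25765/1197252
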